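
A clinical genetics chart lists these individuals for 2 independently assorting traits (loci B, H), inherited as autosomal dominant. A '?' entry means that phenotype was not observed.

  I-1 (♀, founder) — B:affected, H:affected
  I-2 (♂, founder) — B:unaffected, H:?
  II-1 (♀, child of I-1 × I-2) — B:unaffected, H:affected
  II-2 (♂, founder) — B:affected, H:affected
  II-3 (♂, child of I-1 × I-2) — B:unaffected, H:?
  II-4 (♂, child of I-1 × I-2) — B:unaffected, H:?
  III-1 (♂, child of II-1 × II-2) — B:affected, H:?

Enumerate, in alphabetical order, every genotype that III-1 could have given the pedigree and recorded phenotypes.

III-1 ∈ {Bb HH, Bb Hh, Bb hh}

B/I-1 aff ·: Bb
B/I-2 un ·: bb
B/II-1 un I-1×I-2: bb
B/II-2 aff ·: Bb|BB
B/II-3 un I-1×I-2: bb
B/II-4 un I-1×I-2: bb
B/III-1 aff II-1×II-2: Bb
⇒ B over [I-1,I-2,II-1,II-2,II-3,II-4,III-1]: 2 consistent
H/I-1 aff ·: Hh|HH
H/I-2 ? ·: hh|Hh|HH
H/II-1 aff I-1×I-2: Hh|HH
H/II-2 aff ·: Hh|HH
H/II-3 ? I-1×I-2: hh|Hh|HH
H/II-4 ? I-1×I-2: hh|Hh|HH
H/III-1 ? II-1×II-2: hh|Hh|HH
⇒ H over [I-1,I-2,II-1,II-2,II-3,II-4,III-1]: 164 consistent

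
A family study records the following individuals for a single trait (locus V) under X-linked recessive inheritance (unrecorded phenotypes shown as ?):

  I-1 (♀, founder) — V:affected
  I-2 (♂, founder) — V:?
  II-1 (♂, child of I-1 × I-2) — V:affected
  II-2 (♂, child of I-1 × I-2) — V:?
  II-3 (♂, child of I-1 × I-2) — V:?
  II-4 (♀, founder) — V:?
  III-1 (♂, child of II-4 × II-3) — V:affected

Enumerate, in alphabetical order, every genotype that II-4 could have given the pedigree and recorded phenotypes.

V/I-1 aff ·: X^vX^v
V/I-2 ? ·: X^VY|X^vY
V/II-1 aff I-1×I-2: X^vY
V/II-2 ? I-1×I-2: X^vY
V/II-3 ? I-1×I-2: X^vY
V/II-4 ? ·: X^VX^v|X^vX^v
V/III-1 aff II-4×II-3: X^vY
⇒ V over [I-1,I-2,II-1,II-2,II-3,II-4,III-1]: 4 consistent

II-4 ∈ {X^VX^v, X^vX^v}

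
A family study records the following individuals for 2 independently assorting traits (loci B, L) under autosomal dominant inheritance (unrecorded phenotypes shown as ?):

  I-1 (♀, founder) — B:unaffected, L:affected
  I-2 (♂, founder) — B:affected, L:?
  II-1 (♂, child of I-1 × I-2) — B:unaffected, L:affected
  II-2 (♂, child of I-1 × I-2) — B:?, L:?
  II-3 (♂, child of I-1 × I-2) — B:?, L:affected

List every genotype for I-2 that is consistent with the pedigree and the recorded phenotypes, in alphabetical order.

I-2 ∈ {Bb LL, Bb Ll, Bb ll}

B/I-1 un ·: bb
B/I-2 aff ·: Bb
B/II-1 un I-1×I-2: bb
B/II-2 ? I-1×I-2: bb|Bb
B/II-3 ? I-1×I-2: bb|Bb
⇒ B over [I-1,I-2,II-1,II-2,II-3]: 4 consistent
L/I-1 aff ·: Ll|LL
L/I-2 ? ·: ll|Ll|LL
L/II-1 aff I-1×I-2: Ll|LL
L/II-2 ? I-1×I-2: ll|Ll|LL
L/II-3 aff I-1×I-2: Ll|LL
⇒ L over [I-1,I-2,II-1,II-2,II-3]: 32 consistent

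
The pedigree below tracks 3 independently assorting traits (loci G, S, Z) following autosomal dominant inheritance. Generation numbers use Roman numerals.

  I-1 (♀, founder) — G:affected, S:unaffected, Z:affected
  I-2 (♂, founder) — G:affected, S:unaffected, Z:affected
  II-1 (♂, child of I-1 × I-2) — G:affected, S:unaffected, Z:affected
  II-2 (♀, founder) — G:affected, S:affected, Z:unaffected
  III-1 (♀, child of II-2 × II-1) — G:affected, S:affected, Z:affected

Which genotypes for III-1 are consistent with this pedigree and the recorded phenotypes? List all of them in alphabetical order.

III-1 ∈ {GG Ss Zz, Gg Ss Zz}

G/I-1 aff ·: Gg|GG
G/I-2 aff ·: Gg|GG
G/II-1 aff I-1×I-2: Gg|GG
G/II-2 aff ·: Gg|GG
G/III-1 aff II-2×II-1: Gg|GG
⇒ G over [I-1,I-2,II-1,II-2,III-1]: 24 consistent
S/I-1 un ·: ss
S/I-2 un ·: ss
S/II-1 un I-1×I-2: ss
S/II-2 aff ·: Ss|SS
S/III-1 aff II-2×II-1: Ss
⇒ S over [I-1,I-2,II-1,II-2,III-1]: 2 consistent
Z/I-1 aff ·: Zz|ZZ
Z/I-2 aff ·: Zz|ZZ
Z/II-1 aff I-1×I-2: Zz|ZZ
Z/II-2 un ·: zz
Z/III-1 aff II-2×II-1: Zz
⇒ Z over [I-1,I-2,II-1,II-2,III-1]: 7 consistent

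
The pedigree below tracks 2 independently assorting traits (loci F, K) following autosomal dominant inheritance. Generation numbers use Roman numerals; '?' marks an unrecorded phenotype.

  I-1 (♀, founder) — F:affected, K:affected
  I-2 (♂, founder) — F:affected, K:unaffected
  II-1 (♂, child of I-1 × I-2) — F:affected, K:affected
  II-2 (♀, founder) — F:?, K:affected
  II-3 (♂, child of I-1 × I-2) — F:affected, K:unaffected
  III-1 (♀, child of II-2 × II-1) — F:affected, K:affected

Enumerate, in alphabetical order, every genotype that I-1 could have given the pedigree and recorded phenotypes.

F/I-1 aff ·: Ff|FF
F/I-2 aff ·: Ff|FF
F/II-1 aff I-1×I-2: Ff|FF
F/II-2 ? ·: ff|Ff|FF
F/II-3 aff I-1×I-2: Ff|FF
F/III-1 aff II-2×II-1: Ff|FF
⇒ F over [I-1,I-2,II-1,II-2,II-3,III-1]: 58 consistent
K/I-1 aff ·: Kk
K/I-2 un ·: kk
K/II-1 aff I-1×I-2: Kk
K/II-2 aff ·: Kk|KK
K/II-3 un I-1×I-2: kk
K/III-1 aff II-2×II-1: Kk|KK
⇒ K over [I-1,I-2,II-1,II-2,II-3,III-1]: 4 consistent

I-1 ∈ {FF Kk, Ff Kk}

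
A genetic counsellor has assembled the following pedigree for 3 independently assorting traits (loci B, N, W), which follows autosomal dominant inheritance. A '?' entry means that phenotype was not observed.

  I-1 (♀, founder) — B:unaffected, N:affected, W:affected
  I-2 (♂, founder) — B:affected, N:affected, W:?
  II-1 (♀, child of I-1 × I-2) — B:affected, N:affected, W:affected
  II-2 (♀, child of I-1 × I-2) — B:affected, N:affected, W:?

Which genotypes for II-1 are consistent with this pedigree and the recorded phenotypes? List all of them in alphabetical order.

B/I-1 un ·: bb
B/I-2 aff ·: Bb|BB
B/II-1 aff I-1×I-2: Bb
B/II-2 aff I-1×I-2: Bb
⇒ B over [I-1,I-2,II-1,II-2]: 2 consistent
N/I-1 aff ·: Nn|NN
N/I-2 aff ·: Nn|NN
N/II-1 aff I-1×I-2: Nn|NN
N/II-2 aff I-1×I-2: Nn|NN
⇒ N over [I-1,I-2,II-1,II-2]: 13 consistent
W/I-1 aff ·: Ww|WW
W/I-2 ? ·: ww|Ww|WW
W/II-1 aff I-1×I-2: Ww|WW
W/II-2 ? I-1×I-2: ww|Ww|WW
⇒ W over [I-1,I-2,II-1,II-2]: 18 consistent

II-1 ∈ {Bb NN WW, Bb NN Ww, Bb Nn WW, Bb Nn Ww}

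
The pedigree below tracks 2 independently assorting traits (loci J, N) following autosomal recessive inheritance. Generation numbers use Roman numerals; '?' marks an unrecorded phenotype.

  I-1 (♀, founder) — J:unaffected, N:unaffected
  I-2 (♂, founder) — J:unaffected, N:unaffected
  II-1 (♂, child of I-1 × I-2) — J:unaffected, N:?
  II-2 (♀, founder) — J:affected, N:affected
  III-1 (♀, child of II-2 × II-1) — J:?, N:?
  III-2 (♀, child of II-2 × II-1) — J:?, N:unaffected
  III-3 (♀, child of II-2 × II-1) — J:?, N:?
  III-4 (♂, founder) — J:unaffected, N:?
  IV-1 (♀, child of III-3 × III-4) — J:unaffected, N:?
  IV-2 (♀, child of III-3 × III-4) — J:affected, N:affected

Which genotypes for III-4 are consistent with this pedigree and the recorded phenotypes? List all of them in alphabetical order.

J/I-1 un ·: JJ|Jj
J/I-2 un ·: JJ|Jj
J/II-1 un I-1×I-2: JJ|Jj
J/II-2 aff ·: jj
J/III-1 ? II-2×II-1: Jj|jj
J/III-2 ? II-2×II-1: Jj|jj
J/III-3 ? II-2×II-1: Jj|jj
J/III-4 un ·: Jj
J/IV-1 un III-3×III-4: JJ|Jj
J/IV-2 aff III-3×III-4: jj
⇒ J over [I-1,I-2,II-1,II-2,III-1,III-2,III-3,III-4,IV-1,IV-2]: 44 consistent
N/I-1 un ·: NN|Nn
N/I-2 un ·: NN|Nn
N/II-1 ? I-1×I-2: NN|Nn
N/II-2 aff ·: nn
N/III-1 ? II-2×II-1: Nn|nn
N/III-2 un II-2×II-1: Nn
N/III-3 ? II-2×II-1: Nn|nn
N/III-4 ? ·: Nn|nn
N/IV-1 ? III-3×III-4: NN|Nn|nn
N/IV-2 aff III-3×III-4: nn
⇒ N over [I-1,I-2,II-1,II-2,III-1,III-2,III-3,III-4,IV-1,IV-2]: 68 consistent

III-4 ∈ {Jj Nn, Jj nn}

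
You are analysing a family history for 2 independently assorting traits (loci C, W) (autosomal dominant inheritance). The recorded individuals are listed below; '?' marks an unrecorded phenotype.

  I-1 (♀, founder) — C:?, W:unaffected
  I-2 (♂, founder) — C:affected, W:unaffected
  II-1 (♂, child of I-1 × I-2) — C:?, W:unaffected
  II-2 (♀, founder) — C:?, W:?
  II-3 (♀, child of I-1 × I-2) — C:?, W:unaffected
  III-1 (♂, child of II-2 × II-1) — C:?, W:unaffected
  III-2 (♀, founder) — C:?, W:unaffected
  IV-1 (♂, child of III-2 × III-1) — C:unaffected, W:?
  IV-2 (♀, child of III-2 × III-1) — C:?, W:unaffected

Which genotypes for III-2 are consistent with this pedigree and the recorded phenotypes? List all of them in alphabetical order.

C/I-1 ? ·: cc|Cc|CC
C/I-2 aff ·: Cc|CC
C/II-1 ? I-1×I-2: cc|Cc|CC
C/II-2 ? ·: cc|Cc|CC
C/II-3 ? I-1×I-2: cc|Cc|CC
C/III-1 ? II-2×II-1: cc|Cc
C/III-2 ? ·: cc|Cc
C/IV-1 un III-2×III-1: cc
C/IV-2 ? III-2×III-1: cc|Cc|CC
⇒ C over [I-1,I-2,II-1,II-2,II-3,III-1,III-2,IV-1,IV-2]: 370 consistent
W/I-1 un ·: ww
W/I-2 un ·: ww
W/II-1 un I-1×I-2: ww
W/II-2 ? ·: ww|Ww
W/II-3 un I-1×I-2: ww
W/III-1 un II-2×II-1: ww
W/III-2 un ·: ww
W/IV-1 ? III-2×III-1: ww
W/IV-2 un III-2×III-1: ww
⇒ W over [I-1,I-2,II-1,II-2,II-3,III-1,III-2,IV-1,IV-2]: 2 consistent

III-2 ∈ {Cc ww, cc ww}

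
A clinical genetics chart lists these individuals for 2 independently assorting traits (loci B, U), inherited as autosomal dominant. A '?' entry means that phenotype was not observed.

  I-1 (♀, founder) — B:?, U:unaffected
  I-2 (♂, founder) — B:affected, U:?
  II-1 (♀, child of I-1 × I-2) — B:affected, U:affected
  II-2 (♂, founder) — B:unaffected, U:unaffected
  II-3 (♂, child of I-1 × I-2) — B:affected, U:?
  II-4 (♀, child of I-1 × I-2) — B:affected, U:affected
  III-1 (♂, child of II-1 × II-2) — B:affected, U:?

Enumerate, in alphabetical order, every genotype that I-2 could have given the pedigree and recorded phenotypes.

I-2 ∈ {BB UU, BB Uu, Bb UU, Bb Uu}

B/I-1 ? ·: bb|Bb|BB
B/I-2 aff ·: Bb|BB
B/II-1 aff I-1×I-2: Bb|BB
B/II-2 un ·: bb
B/II-3 aff I-1×I-2: Bb|BB
B/II-4 aff I-1×I-2: Bb|BB
B/III-1 aff II-1×II-2: Bb
⇒ B over [I-1,I-2,II-1,II-2,II-3,II-4,III-1]: 27 consistent
U/I-1 un ·: uu
U/I-2 ? ·: Uu|UU
U/II-1 aff I-1×I-2: Uu
U/II-2 un ·: uu
U/II-3 ? I-1×I-2: uu|Uu
U/II-4 aff I-1×I-2: Uu
U/III-1 ? II-1×II-2: uu|Uu
⇒ U over [I-1,I-2,II-1,II-2,II-3,II-4,III-1]: 6 consistent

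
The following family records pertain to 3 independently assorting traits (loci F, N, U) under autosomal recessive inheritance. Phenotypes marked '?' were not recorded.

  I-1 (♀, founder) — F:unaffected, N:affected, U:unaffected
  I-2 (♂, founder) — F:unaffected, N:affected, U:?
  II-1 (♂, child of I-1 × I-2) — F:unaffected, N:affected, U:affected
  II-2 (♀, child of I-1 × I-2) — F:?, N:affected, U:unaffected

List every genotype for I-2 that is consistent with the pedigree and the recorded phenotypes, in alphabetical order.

I-2 ∈ {FF nn Uu, FF nn uu, Ff nn Uu, Ff nn uu}

F/I-1 un ·: FF|Ff
F/I-2 un ·: FF|Ff
F/II-1 un I-1×I-2: FF|Ff
F/II-2 ? I-1×I-2: FF|Ff|ff
⇒ F over [I-1,I-2,II-1,II-2]: 15 consistent
N/I-1 aff ·: nn
N/I-2 aff ·: nn
N/II-1 aff I-1×I-2: nn
N/II-2 aff I-1×I-2: nn
⇒ N over [I-1,I-2,II-1,II-2]: 1 consistent
U/I-1 un ·: Uu
U/I-2 ? ·: Uu|uu
U/II-1 aff I-1×I-2: uu
U/II-2 un I-1×I-2: UU|Uu
⇒ U over [I-1,I-2,II-1,II-2]: 3 consistent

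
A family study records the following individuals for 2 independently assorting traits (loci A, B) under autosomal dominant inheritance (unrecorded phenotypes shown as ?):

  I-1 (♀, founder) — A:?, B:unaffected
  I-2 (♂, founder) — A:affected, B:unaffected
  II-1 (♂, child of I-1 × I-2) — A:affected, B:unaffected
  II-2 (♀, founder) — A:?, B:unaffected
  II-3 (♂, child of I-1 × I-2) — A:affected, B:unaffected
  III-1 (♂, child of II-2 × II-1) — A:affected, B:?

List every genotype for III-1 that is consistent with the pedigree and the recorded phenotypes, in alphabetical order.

A/I-1 ? ·: aa|Aa|AA
A/I-2 aff ·: Aa|AA
A/II-1 aff I-1×I-2: Aa|AA
A/II-2 ? ·: aa|Aa|AA
A/II-3 aff I-1×I-2: Aa|AA
A/III-1 aff II-2×II-1: Aa|AA
⇒ A over [I-1,I-2,II-1,II-2,II-3,III-1]: 68 consistent
B/I-1 un ·: bb
B/I-2 un ·: bb
B/II-1 un I-1×I-2: bb
B/II-2 un ·: bb
B/II-3 un I-1×I-2: bb
B/III-1 ? II-2×II-1: bb
⇒ B over [I-1,I-2,II-1,II-2,II-3,III-1]: 1 consistent

III-1 ∈ {AA bb, Aa bb}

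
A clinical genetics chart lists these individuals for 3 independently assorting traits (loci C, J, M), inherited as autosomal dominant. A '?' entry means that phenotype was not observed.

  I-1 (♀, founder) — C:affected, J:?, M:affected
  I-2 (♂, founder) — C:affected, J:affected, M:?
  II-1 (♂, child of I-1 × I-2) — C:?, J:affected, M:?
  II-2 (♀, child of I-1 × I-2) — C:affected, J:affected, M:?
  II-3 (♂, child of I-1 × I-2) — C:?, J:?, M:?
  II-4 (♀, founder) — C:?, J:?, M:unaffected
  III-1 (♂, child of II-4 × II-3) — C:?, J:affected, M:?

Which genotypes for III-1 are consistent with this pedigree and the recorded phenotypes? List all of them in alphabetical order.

III-1 ∈ {CC JJ Mm, CC JJ mm, CC Jj Mm, CC Jj mm, Cc JJ Mm, Cc JJ mm, Cc Jj Mm, Cc Jj mm, cc JJ Mm, cc JJ mm, cc Jj Mm, cc Jj mm}

C/I-1 aff ·: Cc|CC
C/I-2 aff ·: Cc|CC
C/II-1 ? I-1×I-2: cc|Cc|CC
C/II-2 aff I-1×I-2: Cc|CC
C/II-3 ? I-1×I-2: cc|Cc|CC
C/II-4 ? ·: cc|Cc|CC
C/III-1 ? II-4×II-3: cc|Cc|CC
⇒ C over [I-1,I-2,II-1,II-2,II-3,II-4,III-1]: 182 consistent
J/I-1 ? ·: jj|Jj|JJ
J/I-2 aff ·: Jj|JJ
J/II-1 aff I-1×I-2: Jj|JJ
J/II-2 aff I-1×I-2: Jj|JJ
J/II-3 ? I-1×I-2: jj|Jj|JJ
J/II-4 ? ·: jj|Jj|JJ
J/III-1 aff II-4×II-3: Jj|JJ
⇒ J over [I-1,I-2,II-1,II-2,II-3,II-4,III-1]: 132 consistent
M/I-1 aff ·: Mm|MM
M/I-2 ? ·: mm|Mm|MM
M/II-1 ? I-1×I-2: mm|Mm|MM
M/II-2 ? I-1×I-2: mm|Mm|MM
M/II-3 ? I-1×I-2: mm|Mm|MM
M/II-4 un ·: mm
M/III-1 ? II-4×II-3: mm|Mm
⇒ M over [I-1,I-2,II-1,II-2,II-3,II-4,III-1]: 75 consistent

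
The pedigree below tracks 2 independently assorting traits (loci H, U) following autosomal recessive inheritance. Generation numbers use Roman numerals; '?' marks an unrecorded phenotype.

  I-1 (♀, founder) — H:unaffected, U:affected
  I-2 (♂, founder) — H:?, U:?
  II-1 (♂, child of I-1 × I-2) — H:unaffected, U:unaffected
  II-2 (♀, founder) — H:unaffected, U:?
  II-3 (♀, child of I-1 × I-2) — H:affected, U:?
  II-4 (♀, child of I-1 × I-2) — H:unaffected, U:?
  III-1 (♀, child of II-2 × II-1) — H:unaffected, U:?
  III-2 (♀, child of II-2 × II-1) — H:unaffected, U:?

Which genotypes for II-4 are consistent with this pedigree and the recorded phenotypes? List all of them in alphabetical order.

H/I-1 un ·: Hh
H/I-2 ? ·: Hh|hh
H/II-1 un I-1×I-2: HH|Hh
H/II-2 un ·: HH|Hh
H/II-3 aff I-1×I-2: hh
H/II-4 un I-1×I-2: HH|Hh
H/III-1 un II-2×II-1: HH|Hh
H/III-2 un II-2×II-1: HH|Hh
⇒ H over [I-1,I-2,II-1,II-2,II-3,II-4,III-1,III-2]: 34 consistent
U/I-1 aff ·: uu
U/I-2 ? ·: UU|Uu
U/II-1 un I-1×I-2: Uu
U/II-2 ? ·: UU|Uu|uu
U/II-3 ? I-1×I-2: Uu|uu
U/II-4 ? I-1×I-2: Uu|uu
U/III-1 ? II-2×II-1: UU|Uu|uu
U/III-2 ? II-2×II-1: UU|Uu|uu
⇒ U over [I-1,I-2,II-1,II-2,II-3,II-4,III-1,III-2]: 85 consistent

II-4 ∈ {HH Uu, HH uu, Hh Uu, Hh uu}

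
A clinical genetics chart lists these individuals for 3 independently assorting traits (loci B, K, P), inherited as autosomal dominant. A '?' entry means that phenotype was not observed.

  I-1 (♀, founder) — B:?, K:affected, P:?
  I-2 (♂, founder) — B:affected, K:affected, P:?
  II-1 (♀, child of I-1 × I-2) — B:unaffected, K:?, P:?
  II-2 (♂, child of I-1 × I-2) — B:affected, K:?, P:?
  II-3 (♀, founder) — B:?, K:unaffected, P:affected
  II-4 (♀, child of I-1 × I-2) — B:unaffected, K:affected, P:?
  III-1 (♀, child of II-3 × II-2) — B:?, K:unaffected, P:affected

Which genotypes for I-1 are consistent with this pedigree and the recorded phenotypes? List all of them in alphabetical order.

I-1 ∈ {Bb KK PP, Bb KK Pp, Bb KK pp, Bb Kk PP, Bb Kk Pp, Bb Kk pp, bb KK PP, bb KK Pp, bb KK pp, bb Kk PP, bb Kk Pp, bb Kk pp}

B/I-1 ? ·: bb|Bb
B/I-2 aff ·: Bb
B/II-1 un I-1×I-2: bb
B/II-2 aff I-1×I-2: Bb|BB
B/II-3 ? ·: bb|Bb|BB
B/II-4 un I-1×I-2: bb
B/III-1 ? II-3×II-2: bb|Bb|BB
⇒ B over [I-1,I-2,II-1,II-2,II-3,II-4,III-1]: 18 consistent
K/I-1 aff ·: Kk|KK
K/I-2 aff ·: Kk|KK
K/II-1 ? I-1×I-2: kk|Kk|KK
K/II-2 ? I-1×I-2: kk|Kk
K/II-3 un ·: kk
K/II-4 aff I-1×I-2: Kk|KK
K/III-1 un II-3×II-2: kk
⇒ K over [I-1,I-2,II-1,II-2,II-3,II-4,III-1]: 20 consistent
P/I-1 ? ·: pp|Pp|PP
P/I-2 ? ·: pp|Pp|PP
P/II-1 ? I-1×I-2: pp|Pp|PP
P/II-2 ? I-1×I-2: pp|Pp|PP
P/II-3 aff ·: Pp|PP
P/II-4 ? I-1×I-2: pp|Pp|PP
P/III-1 aff II-3×II-2: Pp|PP
⇒ P over [I-1,I-2,II-1,II-2,II-3,II-4,III-1]: 198 consistent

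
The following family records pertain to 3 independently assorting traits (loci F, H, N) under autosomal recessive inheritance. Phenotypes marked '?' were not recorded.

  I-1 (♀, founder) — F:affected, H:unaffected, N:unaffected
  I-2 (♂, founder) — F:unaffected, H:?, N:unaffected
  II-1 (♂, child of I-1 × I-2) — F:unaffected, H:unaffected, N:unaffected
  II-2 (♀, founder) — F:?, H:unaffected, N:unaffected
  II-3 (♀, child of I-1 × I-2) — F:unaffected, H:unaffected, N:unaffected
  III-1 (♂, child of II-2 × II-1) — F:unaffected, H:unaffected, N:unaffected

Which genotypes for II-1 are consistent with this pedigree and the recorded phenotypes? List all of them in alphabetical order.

F/I-1 aff ·: ff
F/I-2 un ·: FF|Ff
F/II-1 un I-1×I-2: Ff
F/II-2 ? ·: FF|Ff|ff
F/II-3 un I-1×I-2: Ff
F/III-1 un II-2×II-1: FF|Ff
⇒ F over [I-1,I-2,II-1,II-2,II-3,III-1]: 10 consistent
H/I-1 un ·: HH|Hh
H/I-2 ? ·: HH|Hh|hh
H/II-1 un I-1×I-2: HH|Hh
H/II-2 un ·: HH|Hh
H/II-3 un I-1×I-2: HH|Hh
H/III-1 un II-2×II-1: HH|Hh
⇒ H over [I-1,I-2,II-1,II-2,II-3,III-1]: 53 consistent
N/I-1 un ·: NN|Nn
N/I-2 un ·: NN|Nn
N/II-1 un I-1×I-2: NN|Nn
N/II-2 un ·: NN|Nn
N/II-3 un I-1×I-2: NN|Nn
N/III-1 un II-2×II-1: NN|Nn
⇒ N over [I-1,I-2,II-1,II-2,II-3,III-1]: 45 consistent

II-1 ∈ {Ff HH NN, Ff HH Nn, Ff Hh NN, Ff Hh Nn}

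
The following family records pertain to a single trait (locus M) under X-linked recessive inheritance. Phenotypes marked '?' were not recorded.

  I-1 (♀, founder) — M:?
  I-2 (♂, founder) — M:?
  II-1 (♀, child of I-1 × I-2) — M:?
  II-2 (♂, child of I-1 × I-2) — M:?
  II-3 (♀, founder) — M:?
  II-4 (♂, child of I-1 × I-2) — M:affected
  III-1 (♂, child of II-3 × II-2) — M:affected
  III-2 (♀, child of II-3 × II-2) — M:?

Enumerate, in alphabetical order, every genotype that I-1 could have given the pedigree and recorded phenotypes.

M/I-1 ? ·: X^MX^m|X^mX^m
M/I-2 ? ·: X^MY|X^mY
M/II-1 ? I-1×I-2: X^MX^M|X^MX^m|X^mX^m
M/II-2 ? I-1×I-2: X^MY|X^mY
M/II-3 ? ·: X^MX^m|X^mX^m
M/II-4 aff I-1×I-2: X^mY
M/III-1 aff II-3×II-2: X^mY
M/III-2 ? II-3×II-2: X^MX^M|X^MX^m|X^mX^m
⇒ M over [I-1,I-2,II-1,II-2,II-3,II-4,III-1,III-2]: 30 consistent

I-1 ∈ {X^MX^m, X^mX^m}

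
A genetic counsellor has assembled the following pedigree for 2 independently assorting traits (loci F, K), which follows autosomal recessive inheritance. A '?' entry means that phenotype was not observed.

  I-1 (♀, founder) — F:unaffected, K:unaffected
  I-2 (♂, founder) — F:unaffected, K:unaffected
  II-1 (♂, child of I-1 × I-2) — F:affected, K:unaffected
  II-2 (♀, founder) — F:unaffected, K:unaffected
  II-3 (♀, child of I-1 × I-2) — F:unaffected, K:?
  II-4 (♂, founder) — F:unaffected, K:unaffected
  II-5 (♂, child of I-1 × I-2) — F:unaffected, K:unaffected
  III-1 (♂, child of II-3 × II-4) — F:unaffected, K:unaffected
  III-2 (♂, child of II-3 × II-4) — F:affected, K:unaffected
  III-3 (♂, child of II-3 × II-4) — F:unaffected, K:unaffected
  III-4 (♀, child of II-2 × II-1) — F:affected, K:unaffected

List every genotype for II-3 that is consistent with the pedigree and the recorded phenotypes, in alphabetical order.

II-3 ∈ {Ff KK, Ff Kk, Ff kk}

F/I-1 un ·: Ff
F/I-2 un ·: Ff
F/II-1 aff I-1×I-2: ff
F/II-2 un ·: Ff
F/II-3 un I-1×I-2: Ff
F/II-4 un ·: Ff
F/II-5 un I-1×I-2: FF|Ff
F/III-1 un II-3×II-4: FF|Ff
F/III-2 aff II-3×II-4: ff
F/III-3 un II-3×II-4: FF|Ff
F/III-4 aff II-2×II-1: ff
⇒ F over [I-1,I-2,II-1,II-2,II-3,II-4,II-5,III-1,III-2,III-3,III-4]: 8 consistent
K/I-1 un ·: KK|Kk
K/I-2 un ·: KK|Kk
K/II-1 un I-1×I-2: KK|Kk
K/II-2 un ·: KK|Kk
K/II-3 ? I-1×I-2: KK|Kk|kk
K/II-4 un ·: KK|Kk
K/II-5 un I-1×I-2: KK|Kk
K/III-1 un II-3×II-4: KK|Kk
K/III-2 un II-3×II-4: KK|Kk
K/III-3 un II-3×II-4: KK|Kk
K/III-4 un II-2×II-1: KK|Kk
⇒ K over [I-1,I-2,II-1,II-2,II-3,II-4,II-5,III-1,III-2,III-3,III-4]: 1105 consistent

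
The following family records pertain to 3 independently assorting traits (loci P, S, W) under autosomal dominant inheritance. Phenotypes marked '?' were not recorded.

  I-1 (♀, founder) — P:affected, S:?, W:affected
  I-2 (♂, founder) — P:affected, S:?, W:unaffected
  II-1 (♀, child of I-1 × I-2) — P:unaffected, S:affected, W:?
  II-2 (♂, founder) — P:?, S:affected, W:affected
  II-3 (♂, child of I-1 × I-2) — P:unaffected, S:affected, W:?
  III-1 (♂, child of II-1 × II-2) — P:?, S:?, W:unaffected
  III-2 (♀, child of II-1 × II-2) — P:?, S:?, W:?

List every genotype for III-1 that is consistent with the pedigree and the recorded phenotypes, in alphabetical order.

III-1 ∈ {Pp SS ww, Pp Ss ww, Pp ss ww, pp SS ww, pp Ss ww, pp ss ww}

P/I-1 aff ·: Pp
P/I-2 aff ·: Pp
P/II-1 un I-1×I-2: pp
P/II-2 ? ·: pp|Pp|PP
P/II-3 un I-1×I-2: pp
P/III-1 ? II-1×II-2: pp|Pp
P/III-2 ? II-1×II-2: pp|Pp
⇒ P over [I-1,I-2,II-1,II-2,II-3,III-1,III-2]: 6 consistent
S/I-1 ? ·: ss|Ss|SS
S/I-2 ? ·: ss|Ss|SS
S/II-1 aff I-1×I-2: Ss|SS
S/II-2 aff ·: Ss|SS
S/II-3 aff I-1×I-2: Ss|SS
S/III-1 ? II-1×II-2: ss|Ss|SS
S/III-2 ? II-1×II-2: ss|Ss|SS
⇒ S over [I-1,I-2,II-1,II-2,II-3,III-1,III-2]: 165 consistent
W/I-1 aff ·: Ww|WW
W/I-2 un ·: ww
W/II-1 ? I-1×I-2: ww|Ww
W/II-2 aff ·: Ww
W/II-3 ? I-1×I-2: ww|Ww
W/III-1 un II-1×II-2: ww
W/III-2 ? II-1×II-2: ww|Ww|WW
⇒ W over [I-1,I-2,II-1,II-2,II-3,III-1,III-2]: 13 consistent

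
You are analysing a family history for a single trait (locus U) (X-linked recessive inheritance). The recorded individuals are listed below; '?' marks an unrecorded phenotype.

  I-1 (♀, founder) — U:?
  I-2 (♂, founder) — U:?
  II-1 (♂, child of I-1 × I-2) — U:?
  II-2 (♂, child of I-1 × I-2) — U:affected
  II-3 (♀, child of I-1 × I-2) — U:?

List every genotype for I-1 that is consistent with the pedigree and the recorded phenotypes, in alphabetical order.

I-1 ∈ {X^UX^u, X^uX^u}

U/I-1 ? ·: X^UX^u|X^uX^u
U/I-2 ? ·: X^UY|X^uY
U/II-1 ? I-1×I-2: X^UY|X^uY
U/II-2 aff I-1×I-2: X^uY
U/II-3 ? I-1×I-2: X^UX^U|X^UX^u|X^uX^u
⇒ U over [I-1,I-2,II-1,II-2,II-3]: 10 consistent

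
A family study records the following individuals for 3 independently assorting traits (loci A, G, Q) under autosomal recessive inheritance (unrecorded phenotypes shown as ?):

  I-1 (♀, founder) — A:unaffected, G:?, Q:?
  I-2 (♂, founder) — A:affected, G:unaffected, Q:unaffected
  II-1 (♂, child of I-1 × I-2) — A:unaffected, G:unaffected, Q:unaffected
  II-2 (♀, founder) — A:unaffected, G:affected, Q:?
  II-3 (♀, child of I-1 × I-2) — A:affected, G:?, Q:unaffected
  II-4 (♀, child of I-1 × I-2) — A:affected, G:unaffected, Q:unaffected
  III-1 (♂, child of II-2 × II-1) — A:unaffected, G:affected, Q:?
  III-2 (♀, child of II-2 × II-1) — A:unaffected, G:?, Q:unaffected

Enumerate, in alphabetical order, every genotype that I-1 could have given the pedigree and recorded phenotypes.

A/I-1 un ·: Aa
A/I-2 aff ·: aa
A/II-1 un I-1×I-2: Aa
A/II-2 un ·: AA|Aa
A/II-3 aff I-1×I-2: aa
A/II-4 aff I-1×I-2: aa
A/III-1 un II-2×II-1: AA|Aa
A/III-2 un II-2×II-1: AA|Aa
⇒ A over [I-1,I-2,II-1,II-2,II-3,II-4,III-1,III-2]: 8 consistent
G/I-1 ? ·: GG|Gg|gg
G/I-2 un ·: GG|Gg
G/II-1 un I-1×I-2: Gg
G/II-2 aff ·: gg
G/II-3 ? I-1×I-2: GG|Gg|gg
G/II-4 un I-1×I-2: GG|Gg
G/III-1 aff II-2×II-1: gg
G/III-2 ? II-2×II-1: Gg|gg
⇒ G over [I-1,I-2,II-1,II-2,II-3,II-4,III-1,III-2]: 34 consistent
Q/I-1 ? ·: QQ|Qq|qq
Q/I-2 un ·: QQ|Qq
Q/II-1 un I-1×I-2: QQ|Qq
Q/II-2 ? ·: QQ|Qq|qq
Q/II-3 un I-1×I-2: QQ|Qq
Q/II-4 un I-1×I-2: QQ|Qq
Q/III-1 ? II-2×II-1: QQ|Qq|qq
Q/III-2 un II-2×II-1: QQ|Qq
⇒ Q over [I-1,I-2,II-1,II-2,II-3,II-4,III-1,III-2]: 246 consistent

I-1 ∈ {Aa GG QQ, Aa GG Qq, Aa GG qq, Aa Gg QQ, Aa Gg Qq, Aa Gg qq, Aa gg QQ, Aa gg Qq, Aa gg qq}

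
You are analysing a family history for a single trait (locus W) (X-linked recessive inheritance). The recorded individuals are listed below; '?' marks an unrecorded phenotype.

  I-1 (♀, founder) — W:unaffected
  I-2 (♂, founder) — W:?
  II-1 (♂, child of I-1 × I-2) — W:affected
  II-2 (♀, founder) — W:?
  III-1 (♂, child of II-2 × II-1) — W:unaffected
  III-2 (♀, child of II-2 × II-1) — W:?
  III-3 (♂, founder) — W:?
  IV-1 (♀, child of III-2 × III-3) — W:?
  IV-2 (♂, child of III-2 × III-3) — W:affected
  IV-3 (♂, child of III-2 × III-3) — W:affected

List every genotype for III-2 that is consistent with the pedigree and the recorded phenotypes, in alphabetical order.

W/I-1 un ·: X^WX^w
W/I-2 ? ·: X^WY|X^wY
W/II-1 aff I-1×I-2: X^wY
W/II-2 ? ·: X^WX^W|X^WX^w
W/III-1 un II-2×II-1: X^WY
W/III-2 ? II-2×II-1: X^WX^w|X^wX^w
W/III-3 ? ·: X^WY|X^wY
W/IV-1 ? III-2×III-3: X^WX^W|X^WX^w|X^wX^w
W/IV-2 aff III-2×III-3: X^wY
W/IV-3 aff III-2×III-3: X^wY
⇒ W over [I-1,I-2,II-1,II-2,III-1,III-2,III-3,IV-1,IV-2,IV-3]: 20 consistent

III-2 ∈ {X^WX^w, X^wX^w}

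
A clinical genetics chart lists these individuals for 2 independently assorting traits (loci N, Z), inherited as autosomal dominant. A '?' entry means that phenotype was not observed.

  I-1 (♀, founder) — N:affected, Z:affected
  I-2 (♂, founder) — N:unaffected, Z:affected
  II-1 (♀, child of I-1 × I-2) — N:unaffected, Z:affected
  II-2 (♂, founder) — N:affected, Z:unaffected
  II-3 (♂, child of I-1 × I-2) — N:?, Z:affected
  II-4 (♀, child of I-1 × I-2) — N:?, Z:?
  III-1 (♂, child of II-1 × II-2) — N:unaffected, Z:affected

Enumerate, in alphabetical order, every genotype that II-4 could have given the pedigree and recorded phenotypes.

N/I-1 aff ·: Nn
N/I-2 un ·: nn
N/II-1 un I-1×I-2: nn
N/II-2 aff ·: Nn
N/II-3 ? I-1×I-2: nn|Nn
N/II-4 ? I-1×I-2: nn|Nn
N/III-1 un II-1×II-2: nn
⇒ N over [I-1,I-2,II-1,II-2,II-3,II-4,III-1]: 4 consistent
Z/I-1 aff ·: Zz|ZZ
Z/I-2 aff ·: Zz|ZZ
Z/II-1 aff I-1×I-2: Zz|ZZ
Z/II-2 un ·: zz
Z/II-3 aff I-1×I-2: Zz|ZZ
Z/II-4 ? I-1×I-2: zz|Zz|ZZ
Z/III-1 aff II-1×II-2: Zz
⇒ Z over [I-1,I-2,II-1,II-2,II-3,II-4,III-1]: 29 consistent

II-4 ∈ {Nn ZZ, Nn Zz, Nn zz, nn ZZ, nn Zz, nn zz}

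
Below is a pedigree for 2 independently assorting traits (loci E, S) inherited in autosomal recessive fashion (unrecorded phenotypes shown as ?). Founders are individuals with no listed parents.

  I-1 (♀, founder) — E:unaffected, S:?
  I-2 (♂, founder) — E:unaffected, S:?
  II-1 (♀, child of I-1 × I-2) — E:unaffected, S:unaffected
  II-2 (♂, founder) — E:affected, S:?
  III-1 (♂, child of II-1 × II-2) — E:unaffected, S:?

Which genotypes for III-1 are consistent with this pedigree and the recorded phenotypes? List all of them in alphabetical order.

III-1 ∈ {Ee SS, Ee Ss, Ee ss}

E/I-1 un ·: EE|Ee
E/I-2 un ·: EE|Ee
E/II-1 un I-1×I-2: EE|Ee
E/II-2 aff ·: ee
E/III-1 un II-1×II-2: Ee
⇒ E over [I-1,I-2,II-1,II-2,III-1]: 7 consistent
S/I-1 ? ·: SS|Ss|ss
S/I-2 ? ·: SS|Ss|ss
S/II-1 un I-1×I-2: SS|Ss
S/II-2 ? ·: SS|Ss|ss
S/III-1 ? II-1×II-2: SS|Ss|ss
⇒ S over [I-1,I-2,II-1,II-2,III-1]: 65 consistent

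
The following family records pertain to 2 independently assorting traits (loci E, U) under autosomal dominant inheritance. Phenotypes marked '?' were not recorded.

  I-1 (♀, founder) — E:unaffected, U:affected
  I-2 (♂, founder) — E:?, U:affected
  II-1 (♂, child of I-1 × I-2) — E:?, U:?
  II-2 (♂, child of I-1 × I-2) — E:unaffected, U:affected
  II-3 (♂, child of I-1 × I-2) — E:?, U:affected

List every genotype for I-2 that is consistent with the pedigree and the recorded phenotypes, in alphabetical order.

E/I-1 un ·: ee
E/I-2 ? ·: ee|Ee
E/II-1 ? I-1×I-2: ee|Ee
E/II-2 un I-1×I-2: ee
E/II-3 ? I-1×I-2: ee|Ee
⇒ E over [I-1,I-2,II-1,II-2,II-3]: 5 consistent
U/I-1 aff ·: Uu|UU
U/I-2 aff ·: Uu|UU
U/II-1 ? I-1×I-2: uu|Uu|UU
U/II-2 aff I-1×I-2: Uu|UU
U/II-3 aff I-1×I-2: Uu|UU
⇒ U over [I-1,I-2,II-1,II-2,II-3]: 29 consistent

I-2 ∈ {Ee UU, Ee Uu, ee UU, ee Uu}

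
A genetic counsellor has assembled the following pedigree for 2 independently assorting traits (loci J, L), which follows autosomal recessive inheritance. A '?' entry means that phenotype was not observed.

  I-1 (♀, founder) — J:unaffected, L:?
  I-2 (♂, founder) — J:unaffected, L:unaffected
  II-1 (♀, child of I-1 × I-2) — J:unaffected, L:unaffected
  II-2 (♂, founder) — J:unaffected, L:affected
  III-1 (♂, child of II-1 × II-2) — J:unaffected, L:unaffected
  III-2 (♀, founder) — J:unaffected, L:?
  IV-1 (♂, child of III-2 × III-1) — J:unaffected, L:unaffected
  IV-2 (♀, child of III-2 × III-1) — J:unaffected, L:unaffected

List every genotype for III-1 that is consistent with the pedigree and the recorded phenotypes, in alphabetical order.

III-1 ∈ {JJ Ll, Jj Ll}

J/I-1 un ·: JJ|Jj
J/I-2 un ·: JJ|Jj
J/II-1 un I-1×I-2: JJ|Jj
J/II-2 un ·: JJ|Jj
J/III-1 un II-1×II-2: JJ|Jj
J/III-2 un ·: JJ|Jj
J/IV-1 un III-2×III-1: JJ|Jj
J/IV-2 un III-2×III-1: JJ|Jj
⇒ J over [I-1,I-2,II-1,II-2,III-1,III-2,IV-1,IV-2]: 150 consistent
L/I-1 ? ·: LL|Ll|ll
L/I-2 un ·: LL|Ll
L/II-1 un I-1×I-2: LL|Ll
L/II-2 aff ·: ll
L/III-1 un II-1×II-2: Ll
L/III-2 ? ·: LL|Ll|ll
L/IV-1 un III-2×III-1: LL|Ll
L/IV-2 un III-2×III-1: LL|Ll
⇒ L over [I-1,I-2,II-1,II-2,III-1,III-2,IV-1,IV-2]: 81 consistent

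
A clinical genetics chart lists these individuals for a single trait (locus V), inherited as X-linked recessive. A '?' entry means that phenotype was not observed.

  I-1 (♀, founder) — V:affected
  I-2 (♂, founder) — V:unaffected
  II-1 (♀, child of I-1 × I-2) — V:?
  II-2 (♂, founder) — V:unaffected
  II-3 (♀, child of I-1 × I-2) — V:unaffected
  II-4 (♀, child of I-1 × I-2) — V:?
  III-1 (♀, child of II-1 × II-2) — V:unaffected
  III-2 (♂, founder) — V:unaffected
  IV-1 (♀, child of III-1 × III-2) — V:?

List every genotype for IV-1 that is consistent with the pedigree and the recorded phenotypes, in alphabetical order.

IV-1 ∈ {X^VX^V, X^VX^v}

V/I-1 aff ·: X^vX^v
V/I-2 un ·: X^VY
V/II-1 ? I-1×I-2: X^VX^v
V/II-2 un ·: X^VY
V/II-3 un I-1×I-2: X^VX^v
V/II-4 ? I-1×I-2: X^VX^v
V/III-1 un II-1×II-2: X^VX^V|X^VX^v
V/III-2 un ·: X^VY
V/IV-1 ? III-1×III-2: X^VX^V|X^VX^v
⇒ V over [I-1,I-2,II-1,II-2,II-3,II-4,III-1,III-2,IV-1]: 3 consistent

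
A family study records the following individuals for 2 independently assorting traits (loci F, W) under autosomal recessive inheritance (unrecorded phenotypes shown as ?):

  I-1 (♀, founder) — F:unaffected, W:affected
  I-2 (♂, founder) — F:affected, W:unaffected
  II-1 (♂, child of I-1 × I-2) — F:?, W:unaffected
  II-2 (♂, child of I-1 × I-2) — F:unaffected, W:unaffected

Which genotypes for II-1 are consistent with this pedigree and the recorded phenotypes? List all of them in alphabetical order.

II-1 ∈ {Ff Ww, ff Ww}

F/I-1 un ·: FF|Ff
F/I-2 aff ·: ff
F/II-1 ? I-1×I-2: Ff|ff
F/II-2 un I-1×I-2: Ff
⇒ F over [I-1,I-2,II-1,II-2]: 3 consistent
W/I-1 aff ·: ww
W/I-2 un ·: WW|Ww
W/II-1 un I-1×I-2: Ww
W/II-2 un I-1×I-2: Ww
⇒ W over [I-1,I-2,II-1,II-2]: 2 consistent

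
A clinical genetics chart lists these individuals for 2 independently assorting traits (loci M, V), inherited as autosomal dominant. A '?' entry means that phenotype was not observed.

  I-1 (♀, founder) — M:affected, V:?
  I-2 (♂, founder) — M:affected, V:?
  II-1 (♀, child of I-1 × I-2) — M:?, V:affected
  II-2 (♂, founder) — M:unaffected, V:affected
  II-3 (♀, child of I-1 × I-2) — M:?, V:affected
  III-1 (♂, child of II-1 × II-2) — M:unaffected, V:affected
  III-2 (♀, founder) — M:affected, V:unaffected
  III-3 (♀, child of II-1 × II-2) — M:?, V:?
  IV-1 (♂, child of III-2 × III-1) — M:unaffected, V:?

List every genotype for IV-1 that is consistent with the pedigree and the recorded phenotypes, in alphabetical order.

IV-1 ∈ {mm Vv, mm vv}

M/I-1 aff ·: Mm|MM
M/I-2 aff ·: Mm|MM
M/II-1 ? I-1×I-2: mm|Mm
M/II-2 un ·: mm
M/II-3 ? I-1×I-2: mm|Mm|MM
M/III-1 un II-1×II-2: mm
M/III-2 aff ·: Mm
M/III-3 ? II-1×II-2: mm|Mm
M/IV-1 un III-2×III-1: mm
⇒ M over [I-1,I-2,II-1,II-2,II-3,III-1,III-2,III-3,IV-1]: 17 consistent
V/I-1 ? ·: vv|Vv|VV
V/I-2 ? ·: vv|Vv|VV
V/II-1 aff I-1×I-2: Vv|VV
V/II-2 aff ·: Vv|VV
V/II-3 aff I-1×I-2: Vv|VV
V/III-1 aff II-1×II-2: Vv|VV
V/III-2 un ·: vv
V/III-3 ? II-1×II-2: vv|Vv|VV
V/IV-1 ? III-2×III-1: vv|Vv
⇒ V over [I-1,I-2,II-1,II-2,II-3,III-1,III-2,III-3,IV-1]: 199 consistent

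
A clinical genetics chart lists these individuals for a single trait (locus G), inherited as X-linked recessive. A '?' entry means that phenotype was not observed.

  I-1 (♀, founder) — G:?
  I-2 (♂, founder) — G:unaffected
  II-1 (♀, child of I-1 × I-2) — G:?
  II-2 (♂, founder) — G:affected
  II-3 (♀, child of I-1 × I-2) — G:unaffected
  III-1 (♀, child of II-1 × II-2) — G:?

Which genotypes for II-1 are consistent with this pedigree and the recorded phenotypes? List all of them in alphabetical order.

G/I-1 ? ·: X^GX^G|X^GX^g|X^gX^g
G/I-2 un ·: X^GY
G/II-1 ? I-1×I-2: X^GX^G|X^GX^g
G/II-2 aff ·: X^gY
G/II-3 un I-1×I-2: X^GX^G|X^GX^g
G/III-1 ? II-1×II-2: X^GX^g|X^gX^g
⇒ G over [I-1,I-2,II-1,II-2,II-3,III-1]: 9 consistent

II-1 ∈ {X^GX^G, X^GX^g}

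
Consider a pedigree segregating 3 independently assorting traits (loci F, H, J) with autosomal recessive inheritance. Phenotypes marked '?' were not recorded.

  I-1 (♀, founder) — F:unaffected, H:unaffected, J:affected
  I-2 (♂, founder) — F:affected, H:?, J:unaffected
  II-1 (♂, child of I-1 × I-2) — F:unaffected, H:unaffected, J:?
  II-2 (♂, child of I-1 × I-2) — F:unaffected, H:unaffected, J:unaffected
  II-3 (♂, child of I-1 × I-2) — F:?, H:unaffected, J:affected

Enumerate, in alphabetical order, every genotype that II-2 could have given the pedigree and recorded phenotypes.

F/I-1 un ·: FF|Ff
F/I-2 aff ·: ff
F/II-1 un I-1×I-2: Ff
F/II-2 un I-1×I-2: Ff
F/II-3 ? I-1×I-2: Ff|ff
⇒ F over [I-1,I-2,II-1,II-2,II-3]: 3 consistent
H/I-1 un ·: HH|Hh
H/I-2 ? ·: HH|Hh|hh
H/II-1 un I-1×I-2: HH|Hh
H/II-2 un I-1×I-2: HH|Hh
H/II-3 un I-1×I-2: HH|Hh
⇒ H over [I-1,I-2,II-1,II-2,II-3]: 27 consistent
J/I-1 aff ·: jj
J/I-2 un ·: Jj
J/II-1 ? I-1×I-2: Jj|jj
J/II-2 un I-1×I-2: Jj
J/II-3 aff I-1×I-2: jj
⇒ J over [I-1,I-2,II-1,II-2,II-3]: 2 consistent

II-2 ∈ {Ff HH Jj, Ff Hh Jj}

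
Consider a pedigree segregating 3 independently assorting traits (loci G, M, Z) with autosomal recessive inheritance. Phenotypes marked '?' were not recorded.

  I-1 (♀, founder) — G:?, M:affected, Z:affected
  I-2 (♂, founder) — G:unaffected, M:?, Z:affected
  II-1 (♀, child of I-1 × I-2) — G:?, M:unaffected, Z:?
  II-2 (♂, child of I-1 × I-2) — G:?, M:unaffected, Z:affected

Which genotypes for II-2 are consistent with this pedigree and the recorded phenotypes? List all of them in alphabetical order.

II-2 ∈ {GG Mm zz, Gg Mm zz, gg Mm zz}

G/I-1 ? ·: GG|Gg|gg
G/I-2 un ·: GG|Gg
G/II-1 ? I-1×I-2: GG|Gg|gg
G/II-2 ? I-1×I-2: GG|Gg|gg
⇒ G over [I-1,I-2,II-1,II-2]: 23 consistent
M/I-1 aff ·: mm
M/I-2 ? ·: MM|Mm
M/II-1 un I-1×I-2: Mm
M/II-2 un I-1×I-2: Mm
⇒ M over [I-1,I-2,II-1,II-2]: 2 consistent
Z/I-1 aff ·: zz
Z/I-2 aff ·: zz
Z/II-1 ? I-1×I-2: zz
Z/II-2 aff I-1×I-2: zz
⇒ Z over [I-1,I-2,II-1,II-2]: 1 consistent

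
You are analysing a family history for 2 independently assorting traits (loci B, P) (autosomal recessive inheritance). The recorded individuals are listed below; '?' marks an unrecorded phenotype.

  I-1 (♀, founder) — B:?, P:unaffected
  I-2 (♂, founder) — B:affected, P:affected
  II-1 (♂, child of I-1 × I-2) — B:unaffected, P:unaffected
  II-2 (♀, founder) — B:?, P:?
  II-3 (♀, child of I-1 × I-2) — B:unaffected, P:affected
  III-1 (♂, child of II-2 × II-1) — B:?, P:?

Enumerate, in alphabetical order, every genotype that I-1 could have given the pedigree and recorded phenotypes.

B/I-1 ? ·: BB|Bb
B/I-2 aff ·: bb
B/II-1 un I-1×I-2: Bb
B/II-2 ? ·: BB|Bb|bb
B/II-3 un I-1×I-2: Bb
B/III-1 ? II-2×II-1: BB|Bb|bb
⇒ B over [I-1,I-2,II-1,II-2,II-3,III-1]: 14 consistent
P/I-1 un ·: Pp
P/I-2 aff ·: pp
P/II-1 un I-1×I-2: Pp
P/II-2 ? ·: PP|Pp|pp
P/II-3 aff I-1×I-2: pp
P/III-1 ? II-2×II-1: PP|Pp|pp
⇒ P over [I-1,I-2,II-1,II-2,II-3,III-1]: 7 consistent

I-1 ∈ {BB Pp, Bb Pp}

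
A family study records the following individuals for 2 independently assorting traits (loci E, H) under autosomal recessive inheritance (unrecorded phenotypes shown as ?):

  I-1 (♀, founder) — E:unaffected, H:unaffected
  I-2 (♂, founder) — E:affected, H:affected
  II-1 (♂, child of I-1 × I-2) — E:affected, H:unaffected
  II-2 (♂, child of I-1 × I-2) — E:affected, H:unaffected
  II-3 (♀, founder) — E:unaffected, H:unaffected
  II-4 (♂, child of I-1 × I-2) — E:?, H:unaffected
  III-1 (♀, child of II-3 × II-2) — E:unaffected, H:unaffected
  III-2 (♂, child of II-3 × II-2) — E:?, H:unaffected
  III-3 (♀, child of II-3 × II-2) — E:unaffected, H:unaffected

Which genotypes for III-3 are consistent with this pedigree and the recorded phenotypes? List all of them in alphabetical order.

III-3 ∈ {Ee HH, Ee Hh}

E/I-1 un ·: Ee
E/I-2 aff ·: ee
E/II-1 aff I-1×I-2: ee
E/II-2 aff I-1×I-2: ee
E/II-3 un ·: EE|Ee
E/II-4 ? I-1×I-2: Ee|ee
E/III-1 un II-3×II-2: Ee
E/III-2 ? II-3×II-2: Ee|ee
E/III-3 un II-3×II-2: Ee
⇒ E over [I-1,I-2,II-1,II-2,II-3,II-4,III-1,III-2,III-3]: 6 consistent
H/I-1 un ·: HH|Hh
H/I-2 aff ·: hh
H/II-1 un I-1×I-2: Hh
H/II-2 un I-1×I-2: Hh
H/II-3 un ·: HH|Hh
H/II-4 un I-1×I-2: Hh
H/III-1 un II-3×II-2: HH|Hh
H/III-2 un II-3×II-2: HH|Hh
H/III-3 un II-3×II-2: HH|Hh
⇒ H over [I-1,I-2,II-1,II-2,II-3,II-4,III-1,III-2,III-3]: 32 consistent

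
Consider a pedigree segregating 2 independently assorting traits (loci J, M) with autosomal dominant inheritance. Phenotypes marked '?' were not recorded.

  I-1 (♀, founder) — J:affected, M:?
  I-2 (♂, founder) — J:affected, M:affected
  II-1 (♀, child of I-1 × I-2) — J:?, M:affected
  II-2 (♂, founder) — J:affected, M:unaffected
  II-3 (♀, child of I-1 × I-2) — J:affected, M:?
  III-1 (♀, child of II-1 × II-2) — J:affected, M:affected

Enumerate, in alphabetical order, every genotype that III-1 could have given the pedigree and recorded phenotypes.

III-1 ∈ {JJ Mm, Jj Mm}

J/I-1 aff ·: Jj|JJ
J/I-2 aff ·: Jj|JJ
J/II-1 ? I-1×I-2: jj|Jj|JJ
J/II-2 aff ·: Jj|JJ
J/II-3 aff I-1×I-2: Jj|JJ
J/III-1 aff II-1×II-2: Jj|JJ
⇒ J over [I-1,I-2,II-1,II-2,II-3,III-1]: 49 consistent
M/I-1 ? ·: mm|Mm|MM
M/I-2 aff ·: Mm|MM
M/II-1 aff I-1×I-2: Mm|MM
M/II-2 un ·: mm
M/II-3 ? I-1×I-2: mm|Mm|MM
M/III-1 aff II-1×II-2: Mm
⇒ M over [I-1,I-2,II-1,II-2,II-3,III-1]: 18 consistent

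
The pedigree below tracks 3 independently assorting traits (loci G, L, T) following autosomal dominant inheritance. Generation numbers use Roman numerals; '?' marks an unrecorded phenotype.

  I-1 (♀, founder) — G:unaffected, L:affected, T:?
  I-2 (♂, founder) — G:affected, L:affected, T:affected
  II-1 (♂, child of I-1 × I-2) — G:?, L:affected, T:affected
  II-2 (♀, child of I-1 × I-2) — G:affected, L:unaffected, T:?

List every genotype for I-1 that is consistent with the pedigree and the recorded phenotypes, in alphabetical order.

G/I-1 un ·: gg
G/I-2 aff ·: Gg|GG
G/II-1 ? I-1×I-2: gg|Gg
G/II-2 aff I-1×I-2: Gg
⇒ G over [I-1,I-2,II-1,II-2]: 3 consistent
L/I-1 aff ·: Ll
L/I-2 aff ·: Ll
L/II-1 aff I-1×I-2: Ll|LL
L/II-2 un I-1×I-2: ll
⇒ L over [I-1,I-2,II-1,II-2]: 2 consistent
T/I-1 ? ·: tt|Tt|TT
T/I-2 aff ·: Tt|TT
T/II-1 aff I-1×I-2: Tt|TT
T/II-2 ? I-1×I-2: tt|Tt|TT
⇒ T over [I-1,I-2,II-1,II-2]: 18 consistent

I-1 ∈ {gg Ll TT, gg Ll Tt, gg Ll tt}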